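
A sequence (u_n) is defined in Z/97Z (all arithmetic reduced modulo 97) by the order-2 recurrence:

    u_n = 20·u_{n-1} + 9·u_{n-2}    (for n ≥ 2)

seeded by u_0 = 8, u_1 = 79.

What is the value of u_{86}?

u_2 = 20·79 + 9·8 = 3
u_3 = 20·3 + 9·79 = 92
u_4 = 20·92 + 9·3 = 24
u_5 = 20·24 + 9·92 = 47
u_6 = 20·47 + 9·24 = 89
u_7 = 20·89 + 9·47 = 69
u_8 = 20·69 + 9·89 = 47
u_9 = 20·47 + 9·69 = 9
u_10 = 20·9 + 9·47 = 21
u_11 = 20·21 + 9·9 = 16
u_12 = 20·16 + 9·21 = 24
u_13 = 20·24 + 9·16 = 42
u_14 = 20·42 + 9·24 = 86
u_15 = 20·86 + 9·42 = 61
u_16 = 20·61 + 9·86 = 54
u_17 = 20·54 + 9·61 = 77
u_18 = 20·77 + 9·54 = 86
u_19 = 20·86 + 9·77 = 85
u_20 = 20·85 + 9·86 = 49
u_21 = 20·49 + 9·85 = 96
u_22 = 20·96 + 9·49 = 33
u_23 = 20·33 + 9·96 = 69
u_24 = 20·69 + 9·33 = 28
u_25 = 20·28 + 9·69 = 17
u_26 = 20·17 + 9·28 = 10
u_27 = 20·10 + 9·17 = 62
u_28 = 20·62 + 9·10 = 69
u_29 = 20·69 + 9·62 = 95
u_30 = 20·95 + 9·69 = 96
u_31 = 20·96 + 9·95 = 59
u_32 = 20·59 + 9·96 = 7
u_33 = 20·7 + 9·59 = 89
u_34 = 20·89 + 9·7 = 0
u_35 = 20·0 + 9·89 = 25
u_36 = 20·25 + 9·0 = 15
u_37 = 20·15 + 9·25 = 40
u_38 = 20·40 + 9·15 = 62
u_39 = 20·62 + 9·40 = 48
u_40 = 20·48 + 9·62 = 63
u_41 = 20·63 + 9·48 = 43
u_42 = 20·43 + 9·63 = 69
u_43 = 20·69 + 9·43 = 21
u_44 = 20·21 + 9·69 = 71
u_45 = 20·71 + 9·21 = 57
u_46 = 20·57 + 9·71 = 33
u_47 = 20·33 + 9·57 = 9
u_48 = 20·9 + 9·33 = 89
u_49 = 20·89 + 9·9 = 18
u_50 = 20·18 + 9·89 = 94
u_51 = 20·94 + 9·18 = 5
u_52 = 20·5 + 9·94 = 73
u_53 = 20·73 + 9·5 = 50
u_54 = 20·50 + 9·73 = 8
u_55 = 20·8 + 9·50 = 28
u_56 = 20·28 + 9·8 = 50
u_57 = 20·50 + 9·28 = 88
u_58 = 20·88 + 9·50 = 76
u_59 = 20·76 + 9·88 = 81
u_60 = 20·81 + 9·76 = 73
u_61 = 20·73 + 9·81 = 55
u_62 = 20·55 + 9·73 = 11
u_63 = 20·11 + 9·55 = 36
u_64 = 20·36 + 9·11 = 43
u_65 = 20·43 + 9·36 = 20
u_66 = 20·20 + 9·43 = 11
u_67 = 20·11 + 9·20 = 12
u_68 = 20·12 + 9·11 = 48
u_69 = 20·48 + 9·12 = 1
u_70 = 20·1 + 9·48 = 64
u_71 = 20·64 + 9·1 = 28
u_72 = 20·28 + 9·64 = 69
u_73 = 20·69 + 9·28 = 80
u_74 = 20·80 + 9·69 = 87
u_75 = 20·87 + 9·80 = 35
u_76 = 20·35 + 9·87 = 28
u_77 = 20·28 + 9·35 = 2
u_78 = 20·2 + 9·28 = 1
u_79 = 20·1 + 9·2 = 38
u_80 = 20·38 + 9·1 = 90
u_81 = 20·90 + 9·38 = 8
u_82 = 20·8 + 9·90 = 0
u_83 = 20·0 + 9·8 = 72
u_84 = 20·72 + 9·0 = 82
u_85 = 20·82 + 9·72 = 57
u_86 = 20·57 + 9·82 = 35

35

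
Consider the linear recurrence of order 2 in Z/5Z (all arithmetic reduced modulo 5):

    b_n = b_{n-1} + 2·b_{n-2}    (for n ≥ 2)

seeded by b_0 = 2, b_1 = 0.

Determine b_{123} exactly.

b_2 = 1·0 + 2·2 = 4
b_3 = 1·4 + 2·0 = 4
b_4 = 1·4 + 2·4 = 2
b_5 = 1·2 + 2·4 = 0
(b_4, b_5) = (2, 0) = (b_0, b_1), so the sequence has period 4.
123 ≡ 3 (mod 4), hence b_123 = b_3 = 4.

4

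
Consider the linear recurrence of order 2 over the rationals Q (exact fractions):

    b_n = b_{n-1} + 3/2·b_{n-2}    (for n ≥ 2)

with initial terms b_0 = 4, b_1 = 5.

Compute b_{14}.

b_2 = 1·5 + 3/2·4 = 11
b_3 = 1·11 + 3/2·5 = 37/2
b_4 = 1·37/2 + 3/2·11 = 35
b_5 = 1·35 + 3/2·37/2 = 251/4
b_6 = 1·251/4 + 3/2·35 = 461/4
b_7 = 1·461/4 + 3/2·251/4 = 1675/8
b_8 = 1·1675/8 + 3/2·461/4 = 1529/4
b_9 = 1·1529/4 + 3/2·1675/8 = 11141/16
b_10 = 1·11141/16 + 3/2·1529/4 = 20315/16
b_11 = 1·20315/16 + 3/2·11141/16 = 74053/32
b_12 = 1·74053/32 + 3/2·20315/16 = 67499/16
b_13 = 1·67499/16 + 3/2·74053/32 = 492155/64
b_14 = 1·492155/64 + 3/2·67499/16 = 897149/64

897149/64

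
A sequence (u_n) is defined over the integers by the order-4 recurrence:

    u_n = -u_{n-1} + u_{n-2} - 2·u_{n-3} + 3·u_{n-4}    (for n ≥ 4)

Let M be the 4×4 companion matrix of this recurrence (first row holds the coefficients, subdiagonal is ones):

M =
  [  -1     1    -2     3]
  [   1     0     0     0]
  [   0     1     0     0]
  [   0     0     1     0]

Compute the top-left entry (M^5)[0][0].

(M^5)[0][0] is the top entry after applying M 5 times to the unit state (1, 0, 0, 0). Equivalently it is h_{8} for the auxiliary sequence (h_n) obeying the same recurrence with h_3 = 1 and h_i = 0 for 0 ≤ i < 3:
h_4 = -1·1 + 1·0 + -2·0 + 3·0 = -1
h_5 = -1·-1 + 1·1 + -2·0 + 3·0 = 2
h_6 = -1·2 + 1·-1 + -2·1 + 3·0 = -5
h_7 = -1·-5 + 1·2 + -2·-1 + 3·1 = 12
h_8 = -1·12 + 1·-5 + -2·2 + 3·-1 = -24

-24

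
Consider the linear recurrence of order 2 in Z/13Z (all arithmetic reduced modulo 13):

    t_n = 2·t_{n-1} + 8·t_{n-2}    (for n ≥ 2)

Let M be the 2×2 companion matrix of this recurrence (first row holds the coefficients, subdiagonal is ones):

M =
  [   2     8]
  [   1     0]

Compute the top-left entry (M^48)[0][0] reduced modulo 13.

1

(M^48)[0][0] is the top entry after applying M 48 times to the unit state (1, 0). Equivalently it is h_{49} for the auxiliary sequence (h_n) obeying the same recurrence with h_1 = 1 and h_i = 0 for 0 ≤ i < 1:
h_2 = 2·1 + 8·0 = 2
h_3 = 2·2 + 8·1 = 12
h_4 = 2·12 + 8·2 = 1
h_5 = 2·1 + 8·12 = 7
h_6 = 2·7 + 8·1 = 9
h_7 = 2·9 + 8·7 = 9
h_8 = 2·9 + 8·9 = 12
h_9 = 2·12 + 8·9 = 5
h_10 = 2·5 + 8·12 = 2
h_11 = 2·2 + 8·5 = 5
h_12 = 2·5 + 8·2 = 0
h_13 = 2·0 + 8·5 = 1
(h_12, h_13) = (0, 1) = (h_0, h_1), so the sequence has period 12.
49 ≡ 1 (mod 12), hence h_49 = h_1 = 1.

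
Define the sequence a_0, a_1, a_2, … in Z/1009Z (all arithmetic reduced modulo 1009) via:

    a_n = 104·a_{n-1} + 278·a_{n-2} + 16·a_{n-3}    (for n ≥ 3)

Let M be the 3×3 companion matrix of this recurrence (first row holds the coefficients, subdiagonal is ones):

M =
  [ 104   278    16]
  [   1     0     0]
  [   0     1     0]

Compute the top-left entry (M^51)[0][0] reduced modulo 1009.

416

(M^51)[0][0] is the top entry after applying M 51 times to the unit state (1, 0, 0). Equivalently it is h_{53} for the auxiliary sequence (h_n) obeying the same recurrence with h_2 = 1 and h_i = 0 for 0 ≤ i < 2:
h_3 = 104·1 + 278·0 + 16·0 = 104
h_4 = 104·104 + 278·1 + 16·0 = 1004
h_5 = 104·1004 + 278·104 + 16·1 = 156
h_6 = 104·156 + 278·1004 + 16·104 = 354
h_7 = 104·354 + 278·156 + 16·1004 = 393
h_8 = 104·393 + 278·354 + 16·156 = 520
h_9 = 104·520 + 278·393 + 16·354 = 495
h_10 = 104·495 + 278·520 + 16·393 = 528
h_11 = 104·528 + 278·495 + 16·520 = 51
h_12 = 104·51 + 278·528 + 16·495 = 586
h_13 = 104·586 + 278·51 + 16·528 = 832
h_14 = 104·832 + 278·586 + 16·51 = 20
h_15 = 104·20 + 278·832 + 16·586 = 592
h_16 = 104·592 + 278·20 + 16·832 = 729
h_17 = 104·729 + 278·592 + 16·20 = 570
h_18 = 104·570 + 278·729 + 16·592 = 1002
h_19 = 104·1002 + 278·570 + 16·729 = 893
h_20 = 104·893 + 278·1002 + 16·570 = 155
h_21 = 104·155 + 278·893 + 16·1002 = 913
h_22 = 104·913 + 278·155 + 16·893 = 980
h_23 = 104·980 + 278·913 + 16·155 = 19
h_24 = 104·19 + 278·980 + 16·913 = 450
h_25 = 104·450 + 278·19 + 16·980 = 159
h_26 = 104·159 + 278·450 + 16·19 = 680
h_27 = 104·680 + 278·159 + 16·450 = 33
h_28 = 104·33 + 278·680 + 16·159 = 279
h_29 = 104·279 + 278·33 + 16·680 = 638
h_30 = 104·638 + 278·279 + 16·33 = 155
h_31 = 104·155 + 278·638 + 16·279 = 184
h_32 = 104·184 + 278·155 + 16·638 = 795
h_33 = 104·795 + 278·184 + 16·155 = 97
h_34 = 104·97 + 278·795 + 16·184 = 963
h_35 = 104·963 + 278·97 + 16·795 = 596
h_36 = 104·596 + 278·963 + 16·97 = 298
h_37 = 104·298 + 278·596 + 16·963 = 198
h_38 = 104·198 + 278·298 + 16·596 = 973
h_39 = 104·973 + 278·198 + 16·298 = 573
h_40 = 104·573 + 278·973 + 16·198 = 284
h_41 = 104·284 + 278·573 + 16·973 = 580
h_42 = 104·580 + 278·284 + 16·573 = 117
h_43 = 104·117 + 278·580 + 16·284 = 368
h_44 = 104·368 + 278·117 + 16·580 = 367
h_45 = 104·367 + 278·368 + 16·117 = 75
h_46 = 104·75 + 278·367 + 16·368 = 688
h_47 = 104·688 + 278·75 + 16·367 = 401
h_48 = 104·401 + 278·688 + 16·75 = 80
h_49 = 104·80 + 278·401 + 16·688 = 645
h_50 = 104·645 + 278·80 + 16·401 = 890
h_51 = 104·890 + 278·645 + 16·80 = 720
h_52 = 104·720 + 278·890 + 16·645 = 659
h_53 = 104·659 + 278·720 + 16·890 = 416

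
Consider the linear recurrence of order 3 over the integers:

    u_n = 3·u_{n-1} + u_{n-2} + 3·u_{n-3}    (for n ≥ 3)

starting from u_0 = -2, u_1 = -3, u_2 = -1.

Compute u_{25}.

u_3 = 3·-1 + 1·-3 + 3·-2 = -12
u_4 = 3·-12 + 1·-1 + 3·-3 = -46
u_5 = 3·-46 + 1·-12 + 3·-1 = -153
u_6 = 3·-153 + 1·-46 + 3·-12 = -541
u_7 = 3·-541 + 1·-153 + 3·-46 = -1914
u_8 = 3·-1914 + 1·-541 + 3·-153 = -6742
u_9 = 3·-6742 + 1·-1914 + 3·-541 = -23763
u_10 = 3·-23763 + 1·-6742 + 3·-1914 = -83773
u_11 = 3·-83773 + 1·-23763 + 3·-6742 = -295308
u_12 = 3·-295308 + 1·-83773 + 3·-23763 = -1040986
u_13 = 3·-1040986 + 1·-295308 + 3·-83773 = -3669585
u_14 = 3·-3669585 + 1·-1040986 + 3·-295308 = -12935665
u_15 = 3·-12935665 + 1·-3669585 + 3·-1040986 = -45599538
u_16 = 3·-45599538 + 1·-12935665 + 3·-3669585 = -160743034
u_17 = 3·-160743034 + 1·-45599538 + 3·-12935665 = -566635635
u_18 = 3·-566635635 + 1·-160743034 + 3·-45599538 = -1997448553
u_19 = 3·-1997448553 + 1·-566635635 + 3·-160743034 = -7041210396
u_20 = 3·-7041210396 + 1·-1997448553 + 3·-566635635 = -24820986646
u_21 = 3·-24820986646 + 1·-7041210396 + 3·-1997448553 = -87496515993
u_22 = 3·-87496515993 + 1·-24820986646 + 3·-7041210396 = -308434165813
u_23 = 3·-308434165813 + 1·-87496515993 + 3·-24820986646 = -1087261973370
u_24 = 3·-1087261973370 + 1·-308434165813 + 3·-87496515993 = -3832709633902
u_25 = 3·-3832709633902 + 1·-1087261973370 + 3·-308434165813 = -13510693372515

-13510693372515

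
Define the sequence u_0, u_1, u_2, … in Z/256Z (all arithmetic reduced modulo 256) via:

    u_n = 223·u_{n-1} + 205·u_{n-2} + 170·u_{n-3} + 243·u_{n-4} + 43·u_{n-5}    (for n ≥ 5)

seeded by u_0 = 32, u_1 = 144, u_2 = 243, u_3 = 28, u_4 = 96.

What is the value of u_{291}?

229

u_5 = 223·96 + 205·28 + 170·243 + 243·144 + 43·32 = 122
u_6 = 223·122 + 205·96 + 170·28 + 243·243 + 43·144 = 151
u_7 = 223·151 + 205·122 + 170·96 + 243·28 + 43·243 = 96
u_8 = 223·96 + 205·151 + 170·122 + 243·96 + 43·28 = 99
u_9 = 223·99 + 205·96 + 170·151 + 243·122 + 43·96 = 81
u_10 = 223·81 + 205·99 + 170·96 + 243·151 + 43·122 = 105
Continuing the recurrence:
  u_11 = 143;  u_12 = 137;  u_13 = 24;  u_14 = 217;  u_15 = 153;  u_16 = 12
  u_17 = 222;  u_18 = 155;  u_19 = 113;  u_20 = 17;  u_21 = 248;  u_22 = 26
  u_23 = 212;  u_24 = 76;  u_25 = 127;  u_26 = 155;  u_27 = 202;  u_28 = 43
  u_29 = 118;  u_30 = 211;  u_31 = 160;  u_32 = 114;  u_33 = 199;  u_34 = 254
  u_35 = 162;  u_36 = 192;  u_37 = 177;  u_38 = 10;  u_39 = 99;  u_40 = 63
  u_41 = 15;  u_42 = 123;  u_43 = 165;  u_44 = 158;  u_45 = 67;  u_46 = 187
  u_47 = 192;  u_48 = 46;  u_49 = 35;  u_50 = 149;  u_51 = 7;  u_52 = 146
  u_53 = 174;  u_54 = 114;  u_55 = 68;  u_56 = 213;  u_57 = 99;  u_58 = 102
  u_59 = 69;  u_60 = 34;  u_61 = 91;  u_62 = 196;  u_63 = 208;  u_64 = 111
  u_65 = 128;  u_66 = 216;  u_67 = 186;  u_68 = 75;  u_69 = 220;  u_70 = 191
  u_71 = 49;  u_72 = 41;  u_73 = 55;  u_74 = 137;  u_75 = 52;  u_76 = 173
  u_77 = 105;  u_78 = 208;  u_79 = 134;  u_80 = 247;  u_81 = 81;  u_82 = 105
  u_83 = 124;  u_84 = 218;  u_85 = 76;  u_86 = 100;  u_87 = 19;  u_88 = 219
  u_89 = 38;  u_90 = 199;  u_91 = 10;  u_92 = 95;  u_93 = 196;  u_94 = 186
  u_95 = 251;  u_96 = 154;  u_97 = 170;  u_98 = 144;  u_99 = 85;  u_100 = 150
  u_101 = 151;  u_102 = 87;  u_103 = 47;  u_104 = 139;  u_105 = 5;  u_106 = 210
  u_107 = 119;  u_108 = 251;  u_109 = 124;  u_110 = 54;  u_111 = 63;  u_112 = 181
  u_113 = 215;  u_114 = 38;  u_115 = 86;  u_116 = 130;  u_117 = 212;  u_118 = 17
  u_119 = 235;  u_120 = 242;  u_121 = 89;  u_122 = 30;  u_123 = 7;  u_124 = 104
  u_125 = 64;  u_126 = 27;  u_127 = 132;  u_128 = 0;  u_129 = 218;  u_130 = 239
  u_131 = 152;  u_132 = 187;  u_133 = 65;  u_134 = 201;  u_135 = 191;  u_136 = 137
  u_137 = 224;  u_138 = 97;  u_139 = 233;  u_140 = 132;  u_141 = 158;  u_142 = 195
  u_143 = 129;  u_144 = 225;  u_145 = 240;  u_146 = 138;  u_147 = 4;  u_148 = 156
  u_149 = 87;  u_150 = 171;  u_151 = 50;  u_152 = 3;  u_153 = 254;  u_154 = 203
  u_155 = 104;  u_156 = 18;  u_157 = 95;  u_158 = 150;  u_159 = 130;  u_160 = 0
  u_161 = 233;  u_162 = 162;  u_163 = 75;  u_164 = 159;  u_165 = 79;  u_166 = 219
  u_167 = 5;  u_168 = 182;  u_169 = 171;  u_170 = 43;  u_171 = 200;  u_172 = 206
  u_173 = 11;  u_174 = 229;  u_175 = 39;  u_176 = 202;  u_177 = 78;  u_178 = 210
  u_179 = 4;  u_180 = 189;  u_181 = 67;  u_182 = 206;  u_183 = 173;  u_184 = 58
  u_185 = 51;  u_186 = 140;  u_187 = 32;  u_188 = 247;  u_189 = 232;  u_190 = 152
  u_191 = 26;  u_192 = 67;  u_193 = 212;  u_194 = 215;  u_195 = 193;  u_196 = 9
  u_197 = 167;  u_198 = 137;  u_199 = 92;  u_200 = 181;  u_201 = 89;  u_202 = 168
  u_203 = 38;  u_204 = 255;  u_205 = 1;  u_206 = 185;  u_207 = 148;  u_208 = 42
  u_209 = 188;  u_210 = 116;  u_211 = 11;  u_212 = 11;  u_213 = 238;  u_214 = 31
  u_215 = 210;  u_216 = 23;  u_217 = 140;  u_218 = 58;  u_219 = 115;  u_220 = 178
  u_221 = 106;  u_222 = 208;  u_223 = 45;  u_224 = 110;  u_225 = 127;  u_226 = 215
  u_227 = 175;  u_228 = 235;  u_229 = 165;  u_230 = 138;  u_231 = 159;  u_232 = 11
  u_233 = 164;  u_234 = 246;  u_235 = 7;  u_236 = 37;  u_237 = 183;  u_238 = 190
  u_239 = 150;  u_240 = 162;  u_241 = 84;  u_242 = 153;  u_243 = 107;  u_244 = 122
  u_245 = 129;  u_246 = 118;  u_247 = 95;  u_248 = 176;  u_249 = 176;  u_250 = 3
  u_251 = 108;  u_252 = 96;  u_253 = 186;  u_254 = 7;  u_255 = 208;  u_256 = 147
  u_257 = 241;  u_258 = 169;  u_259 = 111;  u_260 = 137;  u_261 = 232;  u_262 = 105
  u_263 = 249;  u_264 = 188;  u_265 = 30;  u_266 = 171;  u_267 = 209;  u_268 = 49
  u_269 = 168;  u_270 = 186;  u_271 = 52;  u_272 = 108;  u_273 = 239;  u_274 = 251
  u_275 = 90;  u_276 = 91;  u_277 = 6;  u_278 = 67;  u_279 = 48;  u_280 = 242
  u_281 = 183;  u_282 = 174;  u_283 = 162;  u_284 = 192;  u_285 = 225;  u_286 = 58
  u_287 = 51;  u_288 = 191;  u_289 = 143
u_290 = 223·143 + 205·191 + 170·51 + 243·58 + 43·225 = 59
u_291 = 223·59 + 205·143 + 170·191 + 243·51 + 43·58 = 229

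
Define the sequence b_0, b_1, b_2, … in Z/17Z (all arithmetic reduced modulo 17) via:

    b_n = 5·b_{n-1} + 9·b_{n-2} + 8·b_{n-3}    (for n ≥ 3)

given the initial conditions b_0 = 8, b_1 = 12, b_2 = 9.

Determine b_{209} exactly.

6

b_3 = 5·9 + 9·12 + 8·8 = 13
b_4 = 5·13 + 9·9 + 8·12 = 4
b_5 = 5·4 + 9·13 + 8·9 = 5
b_6 = 5·5 + 9·4 + 8·13 = 12
b_7 = 5·12 + 9·5 + 8·4 = 1
b_8 = 5·1 + 9·12 + 8·5 = 0
Continuing the recurrence:
  b_9 = 3;  b_10 = 6;  b_11 = 6;  b_12 = 6;  b_13 = 13;  b_14 = 14
  b_15 = 14;  b_16 = 11;  b_17 = 4;  b_18 = 10;  b_19 = 4;  b_20 = 6
  b_21 = 10;  b_22 = 0;  b_23 = 2;  b_24 = 5;  b_25 = 9;  b_26 = 4
  b_27 = 5;  b_28 = 14;  b_29 = 11;  b_30 = 0;  b_31 = 7;  b_32 = 4
  b_33 = 15;  b_34 = 14;  b_35 = 16;  b_36 = 3;  b_37 = 16;  b_38 = 14
  b_39 = 0;  b_40 = 16;  b_41 = 5;  b_42 = 16;  b_43 = 15;  b_44 = 4
  b_45 = 11;  b_46 = 7;  b_47 = 13;  b_48 = 12;  b_49 = 12;  b_50 = 0
  b_51 = 0;  b_52 = 11;  b_53 = 4;  b_54 = 0;  b_55 = 5;  b_56 = 6
  b_57 = 7;  b_58 = 10;  b_59 = 8;  b_60 = 16;  b_61 = 11;  b_62 = 8
  b_63 = 12;  b_64 = 16;  b_65 = 14;  b_66 = 4;  b_67 = 2;  b_68 = 5
  b_69 = 7;  b_70 = 11;  b_71 = 5;  b_72 = 10;  b_73 = 13;  b_74 = 8
  b_75 = 16;  b_76 = 1;  b_77 = 9;  b_78 = 12;  b_79 = 13;  b_80 = 7
  b_81 = 10;  b_82 = 13;  b_83 = 7;  b_84 = 11;  b_85 = 1;  b_86 = 7
  b_87 = 13;  b_88 = 0;  b_89 = 3;  b_90 = 0;  b_91 = 10;  b_92 = 6
  b_93 = 1;  b_94 = 3;  b_95 = 4;  b_96 = 4;  b_97 = 12;  b_98 = 9
  b_99 = 15;  b_100 = 14;  b_101 = 5;  b_102 = 16;  b_103 = 16;  b_104 = 9
  b_105 = 11;  b_106 = 9;  b_107 = 12;  b_108 = 8;  b_109 = 16;  b_110 = 10
  b_111 = 3;  b_112 = 12;  b_113 = 14;  b_114 = 15;  b_115 = 8;  b_116 = 15
  b_117 = 12;  b_118 = 4;  b_119 = 10;  b_120 = 12;  b_121 = 12;  b_122 = 10
  b_123 = 16;  b_124 = 11;  b_125 = 7;  b_126 = 7;  b_127 = 16;  b_128 = 12
  b_129 = 5;  b_130 = 6;  b_131 = 1;  b_132 = 14;  b_133 = 8;  b_134 = 4
  b_135 = 0;  b_136 = 15;  b_137 = 5;  b_138 = 7;  b_139 = 13;  b_140 = 15
  b_141 = 10;  b_142 = 0;  b_143 = 6;  b_144 = 8;  b_145 = 9;  b_146 = 12
  b_147 = 1;  b_148 = 15;  b_149 = 10;  b_150 = 6;  b_151 = 2;  b_152 = 8
  b_153 = 4;  b_154 = 6;  b_155 = 11;  b_156 = 5;  b_157 = 2;  b_158 = 7
  b_159 = 8;  b_160 = 0;  b_161 = 9;  b_162 = 7;  b_163 = 14;  b_164 = 1
  b_165 = 0;  b_166 = 2;  b_167 = 1;  b_168 = 6;  b_169 = 4;  b_170 = 14
  b_171 = 1;  b_172 = 10;  b_173 = 1;  b_174 = 1;  b_175 = 9;  b_176 = 11
  b_177 = 8;  b_178 = 7;  b_179 = 8;  b_180 = 14;  b_181 = 11;  b_182 = 7
  b_183 = 8;  b_184 = 4;  b_185 = 12;  b_186 = 7;  b_187 = 5;  b_188 = 14
  b_189 = 1;  b_190 = 1;  b_191 = 7;  b_192 = 1;  b_193 = 8;  b_194 = 3
  b_195 = 10;  b_196 = 5;  b_197 = 3;  b_198 = 4;  b_199 = 2;  b_200 = 2
  b_201 = 9;  b_202 = 11;  b_203 = 16;  b_204 = 13;  b_205 = 8;  b_206 = 13
  b_207 = 3
b_208 = 5·3 + 9·13 + 8·8 = 9
b_209 = 5·9 + 9·3 + 8·13 = 6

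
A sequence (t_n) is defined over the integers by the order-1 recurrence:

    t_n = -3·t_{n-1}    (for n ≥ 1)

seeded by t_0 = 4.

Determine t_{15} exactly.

-57395628

t_1 = -3·4 = -12
t_2 = -3·-12 = 36
t_3 = -3·36 = -108
t_4 = -3·-108 = 324
t_5 = -3·324 = -972
t_6 = -3·-972 = 2916
t_7 = -3·2916 = -8748
t_8 = -3·-8748 = 26244
t_9 = -3·26244 = -78732
t_10 = -3·-78732 = 236196
t_11 = -3·236196 = -708588
t_12 = -3·-708588 = 2125764
t_13 = -3·2125764 = -6377292
t_14 = -3·-6377292 = 19131876
t_15 = -3·19131876 = -57395628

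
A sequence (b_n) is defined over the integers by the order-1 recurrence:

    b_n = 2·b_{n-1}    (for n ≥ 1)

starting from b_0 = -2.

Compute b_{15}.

b_1 = 2·-2 = -4
b_2 = 2·-4 = -8
b_3 = 2·-8 = -16
b_4 = 2·-16 = -32
b_5 = 2·-32 = -64
b_6 = 2·-64 = -128
b_7 = 2·-128 = -256
b_8 = 2·-256 = -512
b_9 = 2·-512 = -1024
b_10 = 2·-1024 = -2048
b_11 = 2·-2048 = -4096
b_12 = 2·-4096 = -8192
b_13 = 2·-8192 = -16384
b_14 = 2·-16384 = -32768
b_15 = 2·-32768 = -65536

-65536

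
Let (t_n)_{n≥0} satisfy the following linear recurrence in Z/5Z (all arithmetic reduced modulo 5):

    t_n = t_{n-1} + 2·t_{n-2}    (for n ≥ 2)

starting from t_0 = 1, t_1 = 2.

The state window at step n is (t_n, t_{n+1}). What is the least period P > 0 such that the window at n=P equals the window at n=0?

4

n=0: window = (1, 2)
n=1: window = (2, 4)
n=2: window = (4, 3)
n=3: window = (3, 1)
n=4: window = (1, 2)
window at n=4 equals window at n=0 → period = 4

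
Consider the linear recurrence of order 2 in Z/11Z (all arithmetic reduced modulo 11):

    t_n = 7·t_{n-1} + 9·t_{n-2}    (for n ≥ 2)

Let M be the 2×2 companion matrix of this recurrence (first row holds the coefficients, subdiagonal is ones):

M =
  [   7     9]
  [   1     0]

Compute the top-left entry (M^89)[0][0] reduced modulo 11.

(M^89)[0][0] is the top entry after applying M 89 times to the unit state (1, 0). Equivalently it is h_{90} for the auxiliary sequence (h_n) obeying the same recurrence with h_1 = 1 and h_i = 0 for 0 ≤ i < 1:
h_2 = 7·1 + 9·0 = 7
h_3 = 7·7 + 9·1 = 3
h_4 = 7·3 + 9·7 = 7
h_5 = 7·7 + 9·3 = 10
h_6 = 7·10 + 9·7 = 1
h_7 = 7·1 + 9·10 = 9
h_8 = 7·9 + 9·1 = 6
h_9 = 7·6 + 9·9 = 2
h_10 = 7·2 + 9·6 = 2
h_11 = 7·2 + 9·2 = 10
h_12 = 7·10 + 9·2 = 0
h_13 = 7·0 + 9·10 = 2
h_14 = 7·2 + 9·0 = 3
h_15 = 7·3 + 9·2 = 6
h_16 = 7·6 + 9·3 = 3
h_17 = 7·3 + 9·6 = 9
h_18 = 7·9 + 9·3 = 2
h_19 = 7·2 + 9·9 = 7
h_20 = 7·7 + 9·2 = 1
h_21 = 7·1 + 9·7 = 4
h_22 = 7·4 + 9·1 = 4
h_23 = 7·4 + 9·4 = 9
h_24 = 7·9 + 9·4 = 0
h_25 = 7·0 + 9·9 = 4
h_26 = 7·4 + 9·0 = 6
h_27 = 7·6 + 9·4 = 1
h_28 = 7·1 + 9·6 = 6
h_29 = 7·6 + 9·1 = 7
h_30 = 7·7 + 9·6 = 4
h_31 = 7·4 + 9·7 = 3
h_32 = 7·3 + 9·4 = 2
h_33 = 7·2 + 9·3 = 8
h_34 = 7·8 + 9·2 = 8
h_35 = 7·8 + 9·8 = 7
h_36 = 7·7 + 9·8 = 0
h_37 = 7·0 + 9·7 = 8
h_38 = 7·8 + 9·0 = 1
h_39 = 7·1 + 9·8 = 2
h_40 = 7·2 + 9·1 = 1
h_41 = 7·1 + 9·2 = 3
h_42 = 7·3 + 9·1 = 8
h_43 = 7·8 + 9·3 = 6
h_44 = 7·6 + 9·8 = 4
h_45 = 7·4 + 9·6 = 5
h_46 = 7·5 + 9·4 = 5
h_47 = 7·5 + 9·5 = 3
h_48 = 7·3 + 9·5 = 0
h_49 = 7·0 + 9·3 = 5
h_50 = 7·5 + 9·0 = 2
h_51 = 7·2 + 9·5 = 4
h_52 = 7·4 + 9·2 = 2
h_53 = 7·2 + 9·4 = 6
h_54 = 7·6 + 9·2 = 5
h_55 = 7·5 + 9·6 = 1
h_56 = 7·1 + 9·5 = 8
h_57 = 7·8 + 9·1 = 10
h_58 = 7·10 + 9·8 = 10
h_59 = 7·10 + 9·10 = 6
h_60 = 7·6 + 9·10 = 0
h_61 = 7·0 + 9·6 = 10
h_62 = 7·10 + 9·0 = 4
h_63 = 7·4 + 9·10 = 8
h_64 = 7·8 + 9·4 = 4
h_65 = 7·4 + 9·8 = 1
h_66 = 7·1 + 9·4 = 10
h_67 = 7·10 + 9·1 = 2
h_68 = 7·2 + 9·10 = 5
h_69 = 7·5 + 9·2 = 9
h_70 = 7·9 + 9·5 = 9
h_71 = 7·9 + 9·9 = 1
h_72 = 7·1 + 9·9 = 0
h_73 = 7·0 + 9·1 = 9
h_74 = 7·9 + 9·0 = 8
h_75 = 7·8 + 9·9 = 5
h_76 = 7·5 + 9·8 = 8
h_77 = 7·8 + 9·5 = 2
h_78 = 7·2 + 9·8 = 9
h_79 = 7·9 + 9·2 = 4
h_80 = 7·4 + 9·9 = 10
h_81 = 7·10 + 9·4 = 7
h_82 = 7·7 + 9·10 = 7
h_83 = 7·7 + 9·7 = 2
h_84 = 7·2 + 9·7 = 0
h_85 = 7·0 + 9·2 = 7
h_86 = 7·7 + 9·0 = 5
h_87 = 7·5 + 9·7 = 10
h_88 = 7·10 + 9·5 = 5
h_89 = 7·5 + 9·10 = 4
h_90 = 7·4 + 9·5 = 7

7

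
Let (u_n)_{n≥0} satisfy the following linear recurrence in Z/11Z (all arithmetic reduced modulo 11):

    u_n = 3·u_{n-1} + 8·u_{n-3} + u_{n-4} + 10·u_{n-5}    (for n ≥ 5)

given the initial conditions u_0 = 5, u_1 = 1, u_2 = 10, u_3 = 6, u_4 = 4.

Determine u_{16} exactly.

u_5 = 3·4 + 0·6 + 8·10 + 1·1 + 10·5 = 0
u_6 = 3·0 + 0·4 + 8·6 + 1·10 + 10·1 = 2
u_7 = 3·2 + 0·0 + 8·4 + 1·6 + 10·10 = 1
u_8 = 3·1 + 0·2 + 8·0 + 1·4 + 10·6 = 1
u_9 = 3·1 + 0·1 + 8·2 + 1·0 + 10·4 = 4
u_10 = 3·4 + 0·1 + 8·1 + 1·2 + 10·0 = 0
u_11 = 3·0 + 0·4 + 8·1 + 1·1 + 10·2 = 7
u_12 = 3·7 + 0·0 + 8·4 + 1·1 + 10·1 = 9
u_13 = 3·9 + 0·7 + 8·0 + 1·4 + 10·1 = 8
u_14 = 3·8 + 0·9 + 8·7 + 1·0 + 10·4 = 10
u_15 = 3·10 + 0·8 + 8·9 + 1·7 + 10·0 = 10
u_16 = 3·10 + 0·10 + 8·8 + 1·9 + 10·7 = 8

8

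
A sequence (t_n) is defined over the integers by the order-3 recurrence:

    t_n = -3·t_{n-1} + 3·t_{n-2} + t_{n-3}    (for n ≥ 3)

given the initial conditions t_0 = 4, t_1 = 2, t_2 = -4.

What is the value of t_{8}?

t_3 = -3·-4 + 3·2 + 1·4 = 22
t_4 = -3·22 + 3·-4 + 1·2 = -76
t_5 = -3·-76 + 3·22 + 1·-4 = 290
t_6 = -3·290 + 3·-76 + 1·22 = -1076
t_7 = -3·-1076 + 3·290 + 1·-76 = 4022
t_8 = -3·4022 + 3·-1076 + 1·290 = -15004

-15004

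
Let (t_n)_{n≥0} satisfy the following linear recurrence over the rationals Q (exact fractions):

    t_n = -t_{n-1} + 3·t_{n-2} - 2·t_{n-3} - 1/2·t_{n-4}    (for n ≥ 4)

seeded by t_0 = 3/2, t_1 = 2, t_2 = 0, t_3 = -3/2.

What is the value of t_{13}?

t_4 = -1·-3/2 + 3·0 + -2·2 + -1/2·3/2 = -13/4
t_5 = -1·-13/4 + 3·-3/2 + -2·0 + -1/2·2 = -9/4
t_6 = -1·-9/4 + 3·-13/4 + -2·-3/2 + -1/2·0 = -9/2
t_7 = -1·-9/2 + 3·-9/4 + -2·-13/4 + -1/2·-3/2 = 5
t_8 = -1·5 + 3·-9/2 + -2·-9/4 + -1/2·-13/4 = -99/8
t_9 = -1·-99/8 + 3·5 + -2·-9/2 + -1/2·-9/4 = 75/2
t_10 = -1·75/2 + 3·-99/8 + -2·5 + -1/2·-9/2 = -659/8
t_11 = -1·-659/8 + 3·75/2 + -2·-99/8 + -1/2·5 = 1737/8
t_12 = -1·1737/8 + 3·-659/8 + -2·75/2 + -1/2·-99/8 = -8529/16
t_13 = -1·-8529/16 + 3·1737/8 + -2·-659/8 + -1/2·75/2 = 21287/16

21287/16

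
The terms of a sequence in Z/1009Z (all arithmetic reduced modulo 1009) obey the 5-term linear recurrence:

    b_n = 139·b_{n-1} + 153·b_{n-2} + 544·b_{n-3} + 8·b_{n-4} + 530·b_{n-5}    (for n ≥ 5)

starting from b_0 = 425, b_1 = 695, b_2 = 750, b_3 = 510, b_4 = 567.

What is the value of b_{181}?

b_5 = 139·567 + 153·510 + 544·750 + 8·695 + 530·425 = 561
b_6 = 139·561 + 153·567 + 544·510 + 8·750 + 530·695 = 239
b_7 = 139·239 + 153·561 + 544·567 + 8·510 + 530·750 = 693
b_8 = 139·693 + 153·239 + 544·561 + 8·567 + 530·510 = 560
b_9 = 139·560 + 153·693 + 544·239 + 8·561 + 530·567 = 366
b_10 = 139·366 + 153·560 + 544·693 + 8·239 + 530·561 = 543
Continuing the recurrence:
  b_11 = 262;  b_12 = 215;  b_13 = 160;  b_14 = 459;  b_15 = 717;  b_16 = 973
  b_17 = 438;  b_18 = 133;  b_19 = 115;  b_20 = 496;  b_21 = 37;  b_22 = 438
  b_23 = 141;  b_24 = 129;  b_25 = 128;  b_26 = 123;  b_27 = 92;  b_28 = 426
  b_29 = 733;  b_30 = 390;  b_31 = 898;  b_32 = 751;  b_33 = 476;  b_34 = 730
  b_35 = 625;  b_36 = 78;  b_37 = 352;  b_38 = 105;  b_39 = 301;  b_40 = 82
  b_41 = 314;  b_42 = 709;  b_43 = 36;  b_44 = 523;  b_45 = 328;  b_46 = 461
  b_47 = 930;  b_48 = 926;  b_49 = 456;  b_50 = 590;  b_51 = 201;  b_52 = 859
  b_53 = 938;  b_54 = 45;  b_55 = 66;  b_56 = 27;  b_57 = 641;  b_58 = 45
  b_59 = 116;  b_60 = 282;  b_61 = 973;  b_62 = 403;  b_63 = 661;  b_64 = 935
  b_65 = 156;  b_66 = 940;  b_67 = 180;  b_68 = 60;  b_69 = 732;  b_70 = 384
  b_71 = 433;  b_72 = 564;  b_73 = 714;  b_74 = 886;  b_75 = 545;  b_76 = 297
  b_77 = 157;  b_78 = 574;  b_79 = 727;  b_80 = 469;  b_81 = 575;  b_82 = 311
  b_83 = 166;  b_84 = 634;  b_85 = 99;  b_86 = 778;  b_87 = 691;  b_88 = 769
  b_89 = 991;  b_90 = 857;  b_91 = 77;  b_92 = 923;  b_93 = 676;  b_94 = 948
  b_95 = 509;  b_96 = 99;  b_97 = 120;  b_98 = 575;  b_99 = 785;  b_100 = 180
  b_101 = 801;  b_102 = 467;  b_103 = 97;  b_104 = 807;  b_105 = 568;  b_106 = 364
  b_107 = 441;  b_108 = 538;  b_109 = 640;  b_110 = 758;  b_111 = 228;  b_112 = 317
  b_113 = 593;  b_114 = 878;  b_115 = 754;  b_116 = 1006;  b_117 = 509;  b_118 = 636
  b_119 = 351;  b_120 = 254;  b_121 = 578;  b_122 = 795;  b_123 = 973;  b_124 = 608
  b_125 = 932;  b_126 = 89;  b_127 = 699;  b_128 = 188;  b_129 = 637;  b_130 = 388
  b_131 = 700;  b_132 = 363;  b_133 = 144;  b_134 = 968;  b_135 = 256;  b_136 = 258
  b_137 = 72;  b_138 = 380;  b_139 = 868;  b_140 = 536;  b_141 = 430;  b_142 = 329
  b_143 = 1004;  b_144 = 221;  b_145 = 22;  b_146 = 325;  b_147 = 35;  b_148 = 91
  b_149 = 329;  b_150 = 126;  b_151 = 302;  b_152 = 197;  b_153 = 276;  b_154 = 535
  b_155 = 347;  b_156 = 935;  b_157 = 539;  b_158 = 336;  b_159 = 902;  b_160 = 497
  b_161 = 806;  b_162 = 499;  b_163 = 565;  b_164 = 797;  b_165 = 963;  b_166 = 465
  b_167 = 378;  b_168 = 889;  b_169 = 775;  b_170 = 898;  b_171 = 784;  b_172 = 619
  b_173 = 426;  b_174 = 450;  b_175 = 234;  b_176 = 878;  b_177 = 579;  b_178 = 397
  b_179 = 88
b_180 = 139·88 + 153·397 + 544·579 + 8·878 + 530·234 = 367
b_181 = 139·367 + 153·88 + 544·397 + 8·579 + 530·878 = 730

730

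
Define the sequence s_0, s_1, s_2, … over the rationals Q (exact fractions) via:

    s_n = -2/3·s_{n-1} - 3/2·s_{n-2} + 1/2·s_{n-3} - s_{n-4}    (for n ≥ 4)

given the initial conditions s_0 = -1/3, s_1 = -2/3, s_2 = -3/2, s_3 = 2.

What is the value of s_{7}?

s_4 = -2/3·2 + -3/2·-3/2 + 1/2·-2/3 + -1·-1/3 = 11/12
s_5 = -2/3·11/12 + -3/2·2 + 1/2·-3/2 + -1·-2/3 = -133/36
s_6 = -2/3·-133/36 + -3/2·11/12 + 1/2·2 + -1·-3/2 = 775/216
s_7 = -2/3·775/216 + -3/2·-133/36 + 1/2·11/12 + -1·2 = 521/324

521/324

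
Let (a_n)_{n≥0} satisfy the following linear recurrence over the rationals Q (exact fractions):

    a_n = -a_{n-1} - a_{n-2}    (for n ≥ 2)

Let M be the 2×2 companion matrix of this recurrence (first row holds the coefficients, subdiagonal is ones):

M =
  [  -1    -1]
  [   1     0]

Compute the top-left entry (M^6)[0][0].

1

(M^6)[0][0] is the top entry after applying M 6 times to the unit state (1, 0). Equivalently it is h_{7} for the auxiliary sequence (h_n) obeying the same recurrence with h_1 = 1 and h_i = 0 for 0 ≤ i < 1:
h_2 = -1·1 + -1·0 = -1
h_3 = -1·-1 + -1·1 = 0
h_4 = -1·0 + -1·-1 = 1
(h_3, h_4) = (0, 1) = (h_0, h_1), so the sequence has period 3.
7 ≡ 1 (mod 3), hence h_7 = h_1 = 1.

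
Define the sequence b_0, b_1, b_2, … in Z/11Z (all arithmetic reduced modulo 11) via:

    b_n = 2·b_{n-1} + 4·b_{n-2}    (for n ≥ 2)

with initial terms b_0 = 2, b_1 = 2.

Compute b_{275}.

0

b_2 = 2·2 + 4·2 = 1
b_3 = 2·1 + 4·2 = 10
b_4 = 2·10 + 4·1 = 2
b_5 = 2·2 + 4·10 = 0
b_6 = 2·0 + 4·2 = 8
b_7 = 2·8 + 4·0 = 5
b_8 = 2·5 + 4·8 = 9
b_9 = 2·9 + 4·5 = 5
b_10 = 2·5 + 4·9 = 2
b_11 = 2·2 + 4·5 = 2
(b_10, b_11) = (2, 2) = (b_0, b_1), so the sequence has period 10.
275 ≡ 5 (mod 10), hence b_275 = b_5 = 0.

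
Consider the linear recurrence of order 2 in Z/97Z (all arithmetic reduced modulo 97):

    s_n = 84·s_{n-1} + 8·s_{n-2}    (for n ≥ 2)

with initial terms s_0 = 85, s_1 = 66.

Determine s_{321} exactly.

6

s_2 = 84·66 + 8·85 = 16
s_3 = 84·16 + 8·66 = 29
s_4 = 84·29 + 8·16 = 42
s_5 = 84·42 + 8·29 = 74
s_6 = 84·74 + 8·42 = 53
s_7 = 84·53 + 8·74 = 0
Continuing the recurrence:
  s_8 = 36;  s_9 = 17;  s_10 = 67;  s_11 = 41;  s_12 = 3;  s_13 = 95
  s_14 = 50;  s_15 = 13;  s_16 = 37;  s_17 = 11;  s_18 = 56;  s_19 = 39
  s_20 = 38;  s_21 = 12;  s_22 = 51;  s_23 = 15;  s_24 = 19;  s_25 = 67
  s_26 = 57;  s_27 = 86;  s_28 = 17;  s_29 = 79;  s_30 = 79;  s_31 = 90
  s_32 = 44;  s_33 = 51;  s_34 = 77;  s_35 = 86;  s_36 = 80;  s_37 = 36
  s_38 = 75;  s_39 = 89;  s_40 = 25;  s_41 = 96;  s_42 = 19;  s_43 = 36
  s_44 = 72;  s_45 = 31;  s_46 = 76;  s_47 = 36;  s_48 = 43;  s_49 = 20
  s_50 = 84;  s_51 = 38;  s_52 = 81;  s_53 = 27;  s_54 = 6;  s_55 = 41
  s_56 = 0;  s_57 = 37;  s_58 = 4;  s_59 = 50;  s_60 = 61;  s_61 = 92
  s_62 = 68;  s_63 = 46;  s_64 = 43;  s_65 = 3;  s_66 = 14;  s_67 = 36
  s_68 = 32;  s_69 = 66;  s_70 = 77;  s_71 = 12;  s_72 = 72;  s_73 = 33
  s_74 = 50;  s_75 = 2;  s_76 = 83;  s_77 = 4;  s_78 = 30;  s_79 = 30
  s_80 = 44;  s_81 = 56;  s_82 = 12;  s_83 = 1;  s_84 = 83;  s_85 = 93
  s_86 = 37;  s_87 = 69;  s_88 = 78;  s_89 = 23;  s_90 = 34;  s_91 = 33
  s_92 = 37;  s_93 = 74;  s_94 = 13;  s_95 = 35;  s_96 = 37;  s_97 = 90
  s_98 = 96;  s_99 = 54;  s_100 = 66;  s_101 = 59;  s_102 = 52;  s_103 = 87
  s_104 = 61;  s_105 = 0;  s_106 = 3;  s_107 = 58;  s_108 = 46;  s_109 = 60
  s_110 = 73;  s_111 = 16;  s_112 = 85;  s_113 = 90;  s_114 = 92;  s_115 = 9
  s_116 = 37;  s_117 = 76;  s_118 = 84;  s_119 = 1;  s_120 = 77;  s_121 = 74
  s_122 = 42;  s_123 = 46;  s_124 = 29;  s_125 = 88;  s_126 = 58;  s_127 = 47
  s_128 = 47;  s_129 = 56;  s_130 = 36;  s_131 = 77;  s_132 = 63;  s_133 = 88
  s_134 = 39;  s_135 = 3;  s_136 = 79;  s_137 = 64;  s_138 = 91;  s_139 = 8
  s_140 = 42;  s_141 = 3;  s_142 = 6;  s_143 = 43;  s_144 = 71;  s_145 = 3
  s_146 = 44;  s_147 = 34;  s_148 = 7;  s_149 = 84;  s_150 = 31;  s_151 = 75
  s_152 = 49;  s_153 = 60;  s_154 = 0;  s_155 = 92;  s_156 = 65;  s_157 = 85
  s_158 = 94;  s_159 = 40;  s_160 = 38;  s_161 = 20;  s_162 = 44;  s_163 = 73
  s_164 = 82;  s_165 = 3;  s_166 = 35;  s_167 = 54;  s_168 = 63;  s_169 = 1
  s_170 = 6;  s_171 = 27;  s_172 = 85;  s_173 = 81;  s_174 = 15;  s_175 = 65
  s_176 = 51;  s_177 = 51;  s_178 = 36;  s_179 = 37;  s_180 = 1;  s_181 = 89
  s_182 = 15;  s_183 = 32;  s_184 = 92;  s_185 = 30;  s_186 = 55;  s_187 = 10
  s_188 = 19;  s_189 = 27;  s_190 = 92;  s_191 = 87;  s_192 = 90;  s_193 = 11
  s_194 = 92;  s_195 = 56;  s_196 = 8;  s_197 = 53;  s_198 = 54;  s_199 = 13
  s_200 = 69;  s_201 = 80;  s_202 = 94;  s_203 = 0;  s_204 = 73;  s_205 = 21
  s_206 = 20;  s_207 = 5;  s_208 = 95;  s_209 = 66;  s_210 = 96;  s_211 = 56
  s_212 = 40;  s_213 = 25;  s_214 = 92;  s_215 = 71;  s_216 = 7;  s_217 = 89
  s_218 = 63;  s_219 = 87;  s_220 = 52;  s_221 = 20;  s_222 = 59;  s_223 = 72
  s_224 = 21;  s_225 = 12;  s_226 = 12;  s_227 = 37;  s_228 = 3;  s_229 = 63
  s_230 = 78;  s_231 = 72;  s_232 = 76;  s_233 = 73;  s_234 = 47;  s_235 = 70
  s_236 = 48;  s_237 = 33;  s_238 = 52;  s_239 = 73;  s_240 = 49;  s_241 = 44
  s_242 = 14;  s_243 = 73;  s_244 = 36;  s_245 = 19;  s_246 = 41;  s_247 = 7
  s_248 = 43;  s_249 = 79;  s_250 = 93;  s_251 = 5;  s_252 = 0;  s_253 = 40
  s_254 = 62;  s_255 = 96;  s_256 = 24;  s_257 = 68;  s_258 = 84;  s_259 = 34
  s_260 = 36;  s_261 = 95;  s_262 = 23;  s_263 = 73;  s_264 = 11;  s_265 = 53
  s_266 = 78;  s_267 = 89;  s_268 = 49;  s_269 = 75;  s_270 = 96;  s_271 = 31
  s_272 = 74;  s_273 = 62;  s_274 = 77;  s_275 = 77;  s_276 = 3;  s_277 = 92
  s_278 = 89;  s_279 = 64;  s_280 = 74;  s_281 = 35;  s_282 = 40;  s_283 = 51
  s_284 = 45;  s_285 = 17;  s_286 = 42;  s_287 = 75;  s_288 = 40;  s_289 = 80
  s_290 = 56;  s_291 = 9;  s_292 = 40;  s_293 = 37;  s_294 = 33;  s_295 = 61
  s_296 = 53;  s_297 = 90;  s_298 = 30;  s_299 = 39;  s_300 = 24;  s_301 = 0
  s_302 = 95;  s_303 = 26;  s_304 = 34;  s_305 = 57;  s_306 = 16;  s_307 = 54
  s_308 = 8;  s_309 = 37;  s_310 = 68;  s_311 = 91;  s_312 = 40;  s_313 = 14
  s_314 = 41;  s_315 = 64;  s_316 = 78;  s_317 = 80;  s_318 = 69;  s_319 = 34
s_320 = 84·34 + 8·69 = 13
s_321 = 84·13 + 8·34 = 6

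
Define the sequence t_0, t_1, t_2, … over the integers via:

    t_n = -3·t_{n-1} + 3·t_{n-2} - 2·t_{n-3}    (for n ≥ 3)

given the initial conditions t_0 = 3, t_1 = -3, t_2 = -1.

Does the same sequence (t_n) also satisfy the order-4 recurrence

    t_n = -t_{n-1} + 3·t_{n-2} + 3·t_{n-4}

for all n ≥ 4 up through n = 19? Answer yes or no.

Terms t_0..t_19: 3, -3, -1, -12, 39, -151, 594, -2313, 9023, -35196, 137283, -535483, 2088690, -8147085, 31778291, -123953508, 483489567, -1885885807, 7356033138, -28692735969
n=4: candidate gives 18, actual t_4 = 39 ✗

no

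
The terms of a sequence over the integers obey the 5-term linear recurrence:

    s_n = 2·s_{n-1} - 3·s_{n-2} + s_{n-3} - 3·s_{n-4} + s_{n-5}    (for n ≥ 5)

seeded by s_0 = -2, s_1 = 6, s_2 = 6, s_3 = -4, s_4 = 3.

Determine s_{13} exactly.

s_5 = 2·3 + -3·-4 + 1·6 + -3·6 + 1·-2 = 4
s_6 = 2·4 + -3·3 + 1·-4 + -3·6 + 1·6 = -17
s_7 = 2·-17 + -3·4 + 1·3 + -3·-4 + 1·6 = -25
s_8 = 2·-25 + -3·-17 + 1·4 + -3·3 + 1·-4 = -8
s_9 = 2·-8 + -3·-25 + 1·-17 + -3·4 + 1·3 = 33
s_10 = 2·33 + -3·-8 + 1·-25 + -3·-17 + 1·4 = 120
s_11 = 2·120 + -3·33 + 1·-8 + -3·-25 + 1·-17 = 191
s_12 = 2·191 + -3·120 + 1·33 + -3·-8 + 1·-25 = 54
s_13 = 2·54 + -3·191 + 1·120 + -3·33 + 1·-8 = -452

-452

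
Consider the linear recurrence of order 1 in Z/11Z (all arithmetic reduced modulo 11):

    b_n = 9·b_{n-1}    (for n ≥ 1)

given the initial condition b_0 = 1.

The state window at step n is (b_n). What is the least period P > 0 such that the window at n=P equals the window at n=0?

n=0: window = (1)
n=1: window = (9)
n=2: window = (4)
n=3: window = (3)
n=4: window = (5)
n=5: window = (1)
window at n=5 equals window at n=0 → period = 5

5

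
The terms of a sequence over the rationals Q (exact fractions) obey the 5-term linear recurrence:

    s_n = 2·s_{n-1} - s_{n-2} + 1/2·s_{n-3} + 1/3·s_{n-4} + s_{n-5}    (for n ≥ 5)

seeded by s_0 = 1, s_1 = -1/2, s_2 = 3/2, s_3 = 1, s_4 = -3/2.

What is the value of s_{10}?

s_5 = 2·-3/2 + -1·1 + 1/2·3/2 + 1/3·-1/2 + 1·1 = -29/12
s_6 = 2·-29/12 + -1·-3/2 + 1/2·1 + 1/3·3/2 + 1·-1/2 = -17/6
s_7 = 2·-17/6 + -1·-29/12 + 1/2·-3/2 + 1/3·1 + 1·3/2 = -13/6
s_8 = 2·-13/6 + -1·-17/6 + 1/2·-29/12 + 1/3·-3/2 + 1·1 = -53/24
s_9 = 2·-53/24 + -1·-13/6 + 1/2·-17/6 + 1/3·-29/12 + 1·-3/2 = -215/36
s_10 = 2·-215/36 + -1·-53/24 + 1/2·-13/6 + 1/3·-17/6 + 1·-29/12 = -1021/72

-1021/72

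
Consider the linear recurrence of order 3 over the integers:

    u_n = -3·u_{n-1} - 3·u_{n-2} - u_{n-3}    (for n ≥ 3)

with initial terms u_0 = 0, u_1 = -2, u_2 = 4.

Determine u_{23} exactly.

u_3 = -3·4 + -3·-2 + -1·0 = -6
u_4 = -3·-6 + -3·4 + -1·-2 = 8
u_5 = -3·8 + -3·-6 + -1·4 = -10
u_6 = -3·-10 + -3·8 + -1·-6 = 12
u_7 = -3·12 + -3·-10 + -1·8 = -14
u_8 = -3·-14 + -3·12 + -1·-10 = 16
u_9 = -3·16 + -3·-14 + -1·12 = -18
u_10 = -3·-18 + -3·16 + -1·-14 = 20
u_11 = -3·20 + -3·-18 + -1·16 = -22
u_12 = -3·-22 + -3·20 + -1·-18 = 24
u_13 = -3·24 + -3·-22 + -1·20 = -26
u_14 = -3·-26 + -3·24 + -1·-22 = 28
u_15 = -3·28 + -3·-26 + -1·24 = -30
u_16 = -3·-30 + -3·28 + -1·-26 = 32
u_17 = -3·32 + -3·-30 + -1·28 = -34
u_18 = -3·-34 + -3·32 + -1·-30 = 36
u_19 = -3·36 + -3·-34 + -1·32 = -38
u_20 = -3·-38 + -3·36 + -1·-34 = 40
u_21 = -3·40 + -3·-38 + -1·36 = -42
u_22 = -3·-42 + -3·40 + -1·-38 = 44
u_23 = -3·44 + -3·-42 + -1·40 = -46

-46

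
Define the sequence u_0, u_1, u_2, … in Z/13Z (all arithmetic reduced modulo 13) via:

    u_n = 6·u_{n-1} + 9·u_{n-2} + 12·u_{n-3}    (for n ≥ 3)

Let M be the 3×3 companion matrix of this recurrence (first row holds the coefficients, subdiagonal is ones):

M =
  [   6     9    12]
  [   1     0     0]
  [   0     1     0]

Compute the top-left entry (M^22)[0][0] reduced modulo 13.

(M^22)[0][0] is the top entry after applying M 22 times to the unit state (1, 0, 0). Equivalently it is h_{24} for the auxiliary sequence (h_n) obeying the same recurrence with h_2 = 1 and h_i = 0 for 0 ≤ i < 2:
h_3 = 6·1 + 9·0 + 12·0 = 6
h_4 = 6·6 + 9·1 + 12·0 = 6
h_5 = 6·6 + 9·6 + 12·1 = 11
h_6 = 6·11 + 9·6 + 12·6 = 10
h_7 = 6·10 + 9·11 + 12·6 = 10
h_8 = 6·10 + 9·10 + 12·11 = 9
h_9 = 6·9 + 9·10 + 12·10 = 4
h_10 = 6·4 + 9·9 + 12·10 = 4
h_11 = 6·4 + 9·4 + 12·9 = 12
h_12 = 6·12 + 9·4 + 12·4 = 0
h_13 = 6·0 + 9·12 + 12·4 = 0
h_14 = 6·0 + 9·0 + 12·12 = 1
h_15 = 6·1 + 9·0 + 12·0 = 6
h_16 = 6·6 + 9·1 + 12·0 = 6
h_17 = 6·6 + 9·6 + 12·1 = 11
h_18 = 6·11 + 9·6 + 12·6 = 10
h_19 = 6·10 + 9·11 + 12·6 = 10
h_20 = 6·10 + 9·10 + 12·11 = 9
h_21 = 6·9 + 9·10 + 12·10 = 4
h_22 = 6·4 + 9·9 + 12·10 = 4
h_23 = 6·4 + 9·4 + 12·9 = 12
h_24 = 6·12 + 9·4 + 12·4 = 0

0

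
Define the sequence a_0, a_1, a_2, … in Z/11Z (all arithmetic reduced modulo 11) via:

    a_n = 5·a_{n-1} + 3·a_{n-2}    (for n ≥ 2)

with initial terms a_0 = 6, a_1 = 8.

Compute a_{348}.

2

a_2 = 5·8 + 3·6 = 3
a_3 = 5·3 + 3·8 = 6
a_4 = 5·6 + 3·3 = 6
a_5 = 5·6 + 3·6 = 4
a_6 = 5·4 + 3·6 = 5
a_7 = 5·5 + 3·4 = 4
a_8 = 5·4 + 3·5 = 2
a_9 = 5·2 + 3·4 = 0
a_10 = 5·0 + 3·2 = 6
a_11 = 5·6 + 3·0 = 8
(a_10, a_11) = (6, 8) = (a_0, a_1), so the sequence has period 10.
348 ≡ 8 (mod 10), hence a_348 = a_8 = 2.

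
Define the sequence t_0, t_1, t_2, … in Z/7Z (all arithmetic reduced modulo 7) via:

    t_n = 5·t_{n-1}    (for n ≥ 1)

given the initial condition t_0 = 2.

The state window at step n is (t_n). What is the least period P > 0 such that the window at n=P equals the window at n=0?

n=0: window = (2)
n=1: window = (3)
n=2: window = (1)
n=3: window = (5)
n=4: window = (4)
n=5: window = (6)
n=6: window = (2)
window at n=6 equals window at n=0 → period = 6

6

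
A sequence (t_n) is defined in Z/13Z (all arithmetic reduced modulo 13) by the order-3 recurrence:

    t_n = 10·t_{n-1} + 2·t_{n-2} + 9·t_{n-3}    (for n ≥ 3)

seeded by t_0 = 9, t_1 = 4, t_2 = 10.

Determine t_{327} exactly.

t_3 = 10·10 + 2·4 + 9·9 = 7
t_4 = 10·7 + 2·10 + 9·4 = 9
t_5 = 10·9 + 2·7 + 9·10 = 12
t_6 = 10·12 + 2·9 + 9·7 = 6
t_7 = 10·6 + 2·12 + 9·9 = 9
t_8 = 10·9 + 2·6 + 9·12 = 2
t_9 = 10·2 + 2·9 + 9·6 = 1
t_10 = 10·1 + 2·2 + 9·9 = 4
t_11 = 10·4 + 2·1 + 9·2 = 8
t_12 = 10·8 + 2·4 + 9·1 = 6
t_13 = 10·6 + 2·8 + 9·4 = 8
t_14 = 10·8 + 2·6 + 9·8 = 8
t_15 = 10·8 + 2·8 + 9·6 = 7
t_16 = 10·7 + 2·8 + 9·8 = 2
t_17 = 10·2 + 2·7 + 9·8 = 2
t_18 = 10·2 + 2·2 + 9·7 = 9
t_19 = 10·9 + 2·2 + 9·2 = 8
t_20 = 10·8 + 2·9 + 9·2 = 12
t_21 = 10·12 + 2·8 + 9·9 = 9
t_22 = 10·9 + 2·12 + 9·8 = 4
t_23 = 10·4 + 2·9 + 9·12 = 10
(t_21, t_22, t_23) = (9, 4, 10) = (t_0, t_1, t_2), so the sequence has period 21.
327 ≡ 12 (mod 21), hence t_327 = t_12 = 6.

6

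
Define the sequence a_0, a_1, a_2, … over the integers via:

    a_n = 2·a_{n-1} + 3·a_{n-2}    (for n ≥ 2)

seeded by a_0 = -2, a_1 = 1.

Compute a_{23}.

a_2 = 2·1 + 3·-2 = -4
a_3 = 2·-4 + 3·1 = -5
a_4 = 2·-5 + 3·-4 = -22
a_5 = 2·-22 + 3·-5 = -59
a_6 = 2·-59 + 3·-22 = -184
a_7 = 2·-184 + 3·-59 = -545
a_8 = 2·-545 + 3·-184 = -1642
a_9 = 2·-1642 + 3·-545 = -4919
a_10 = 2·-4919 + 3·-1642 = -14764
a_11 = 2·-14764 + 3·-4919 = -44285
a_12 = 2·-44285 + 3·-14764 = -132862
a_13 = 2·-132862 + 3·-44285 = -398579
a_14 = 2·-398579 + 3·-132862 = -1195744
a_15 = 2·-1195744 + 3·-398579 = -3587225
a_16 = 2·-3587225 + 3·-1195744 = -10761682
a_17 = 2·-10761682 + 3·-3587225 = -32285039
a_18 = 2·-32285039 + 3·-10761682 = -96855124
a_19 = 2·-96855124 + 3·-32285039 = -290565365
a_20 = 2·-290565365 + 3·-96855124 = -871696102
a_21 = 2·-871696102 + 3·-290565365 = -2615088299
a_22 = 2·-2615088299 + 3·-871696102 = -7845264904
a_23 = 2·-7845264904 + 3·-2615088299 = -23535794705

-23535794705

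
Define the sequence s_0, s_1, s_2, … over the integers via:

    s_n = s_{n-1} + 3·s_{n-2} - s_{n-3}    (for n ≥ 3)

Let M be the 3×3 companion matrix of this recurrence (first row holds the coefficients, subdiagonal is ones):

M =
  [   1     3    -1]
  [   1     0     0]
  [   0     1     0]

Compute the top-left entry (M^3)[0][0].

6

(M^3)[0][0] is the top entry after applying M 3 times to the unit state (1, 0, 0). Equivalently it is h_{5} for the auxiliary sequence (h_n) obeying the same recurrence with h_2 = 1 and h_i = 0 for 0 ≤ i < 2:
h_3 = 1·1 + 3·0 + -1·0 = 1
h_4 = 1·1 + 3·1 + -1·0 = 4
h_5 = 1·4 + 3·1 + -1·1 = 6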